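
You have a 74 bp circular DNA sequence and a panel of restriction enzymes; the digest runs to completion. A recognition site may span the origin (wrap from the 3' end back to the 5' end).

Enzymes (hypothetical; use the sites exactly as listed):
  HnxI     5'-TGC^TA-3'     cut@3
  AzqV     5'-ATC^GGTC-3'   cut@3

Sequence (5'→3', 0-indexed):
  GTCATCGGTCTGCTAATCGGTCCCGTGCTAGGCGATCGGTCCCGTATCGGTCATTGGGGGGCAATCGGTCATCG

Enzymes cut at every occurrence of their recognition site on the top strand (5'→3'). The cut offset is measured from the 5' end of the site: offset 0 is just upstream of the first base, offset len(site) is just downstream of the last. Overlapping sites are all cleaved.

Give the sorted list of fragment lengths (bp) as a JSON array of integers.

Per-enzyme occurrences:
  HnxI (TGCTA, off=3): starts [10, 25] → cuts [13, 28]
  AzqV (ATCGGTC, off=3): starts [3, 15, 34, 45, 63, 70] → cuts [6, 18, 37, 48, 66, 73]

All cut coordinates (distinct, sorted): [6, 13, 18, 28, 37, 48, 66, 73]

Fragment lengths:
  6→13: 7 bp
  13→18: 5 bp
  18→28: 10 bp
  28→37: 9 bp
  37→48: 11 bp
  48→66: 18 bp
  66→73: 7 bp
  73→6 (wrap): 74-73+6 = 7 bp

[5,7,7,7,9,10,11,18]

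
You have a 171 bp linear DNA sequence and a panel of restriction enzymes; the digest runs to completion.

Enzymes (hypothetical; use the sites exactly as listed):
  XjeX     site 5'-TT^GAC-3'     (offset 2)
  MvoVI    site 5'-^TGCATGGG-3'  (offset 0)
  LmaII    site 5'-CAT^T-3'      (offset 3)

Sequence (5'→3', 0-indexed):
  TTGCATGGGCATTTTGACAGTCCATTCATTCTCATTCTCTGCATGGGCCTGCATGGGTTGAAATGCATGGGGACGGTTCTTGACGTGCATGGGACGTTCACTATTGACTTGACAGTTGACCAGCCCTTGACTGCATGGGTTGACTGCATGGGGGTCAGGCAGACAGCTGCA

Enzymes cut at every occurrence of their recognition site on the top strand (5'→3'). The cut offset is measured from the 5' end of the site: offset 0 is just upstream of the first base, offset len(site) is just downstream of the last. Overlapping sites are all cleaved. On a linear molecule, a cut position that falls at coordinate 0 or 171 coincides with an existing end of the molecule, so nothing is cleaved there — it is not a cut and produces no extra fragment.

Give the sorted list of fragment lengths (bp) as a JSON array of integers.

Scan for sites:
  XjeX TTGAC/2: at [13, 79, 103, 108, 115, 126, 139] ⇒ [15, 81, 105, 110, 117, 128, 141]
  MvoVI TGCATGGG/0: at [1, 39, 49, 63, 85, 131, 144] ⇒ [1, 39, 49, 63, 85, 131, 144]
  LmaII CATT/3: at [9, 22, 26, 32] ⇒ [12, 25, 29, 35]

Pooled cuts: [1, 12, 15, 25, 29, 35, 39, 49, 63, 81, 85, 105, 110, 117, 128, 131, 141, 144]

Fragments:
  [0,1): 1 bp
  [1,12): 11 bp
  [12,15): 3 bp
  [15,25): 10 bp
  [25,29): 4 bp
  [29,35): 6 bp
  [35,39): 4 bp
  [39,49): 10 bp
  [49,63): 14 bp
  [63,81): 18 bp
  [81,85): 4 bp
  [85,105): 20 bp
  [105,110): 5 bp
  [110,117): 7 bp
  [117,128): 11 bp
  [128,131): 3 bp
  [131,141): 10 bp
  [141,144): 3 bp
  [144,171): 27 bp

[1,3,3,3,4,4,4,5,6,7,10,10,10,11,11,14,18,20,27]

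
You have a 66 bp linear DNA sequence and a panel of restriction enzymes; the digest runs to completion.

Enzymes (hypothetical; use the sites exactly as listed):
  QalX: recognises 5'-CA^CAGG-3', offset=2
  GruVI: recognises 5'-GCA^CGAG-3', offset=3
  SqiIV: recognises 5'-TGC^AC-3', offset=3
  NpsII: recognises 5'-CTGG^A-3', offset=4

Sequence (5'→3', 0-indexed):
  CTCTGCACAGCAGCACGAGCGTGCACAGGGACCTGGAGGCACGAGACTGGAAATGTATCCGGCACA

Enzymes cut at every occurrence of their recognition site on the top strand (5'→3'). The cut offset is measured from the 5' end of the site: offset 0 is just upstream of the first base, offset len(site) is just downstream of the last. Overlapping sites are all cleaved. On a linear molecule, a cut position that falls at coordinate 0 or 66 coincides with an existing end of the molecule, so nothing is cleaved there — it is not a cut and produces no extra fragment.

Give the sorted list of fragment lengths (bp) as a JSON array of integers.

Site scan:
  QalX (CACAGG, off=2): starts [23] → cuts [25]
  GruVI (GCACGAG, off=3): starts [12, 38] → cuts [15, 41]
  SqiIV (TGCAC, off=3): starts [3, 21] → cuts [6, 24]
  NpsII (CTGGA, off=4): starts [32, 46] → cuts [36, 50]

Pooled cuts: [6, 15, 24, 25, 36, 41, 50]

Fragment lengths:
  [0,6): 6 bp
  [6,15): 9 bp
  [15,24): 9 bp
  [24,25): 1 bp
  [25,36): 11 bp
  [36,41): 5 bp
  [41,50): 9 bp
  [50,66): 16 bp

[1,5,6,9,9,9,11,16]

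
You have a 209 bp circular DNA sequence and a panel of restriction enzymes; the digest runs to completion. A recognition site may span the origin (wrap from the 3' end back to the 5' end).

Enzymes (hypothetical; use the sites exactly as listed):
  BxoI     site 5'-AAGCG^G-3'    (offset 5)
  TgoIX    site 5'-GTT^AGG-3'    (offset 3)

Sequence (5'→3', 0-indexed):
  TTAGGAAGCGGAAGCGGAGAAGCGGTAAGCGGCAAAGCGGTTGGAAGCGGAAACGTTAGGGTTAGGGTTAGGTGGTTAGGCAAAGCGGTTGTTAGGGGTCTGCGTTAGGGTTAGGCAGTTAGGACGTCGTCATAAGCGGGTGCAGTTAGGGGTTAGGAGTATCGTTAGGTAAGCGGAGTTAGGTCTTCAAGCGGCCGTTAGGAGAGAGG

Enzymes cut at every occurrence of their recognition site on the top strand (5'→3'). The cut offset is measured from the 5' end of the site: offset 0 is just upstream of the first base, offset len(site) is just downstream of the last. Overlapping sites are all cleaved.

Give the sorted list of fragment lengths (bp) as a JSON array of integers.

[5,6,6,6,6,6,6,7,7,8,8,8,8,8,8,9,9,10,10,12,12,13,13,18]

Scan for sites:
  BxoI (AAGCGG, off=5): starts [5, 11, 19, 26, 34, 44, 82, 133, 170, 188] → cuts [10, 16, 24, 31, 39, 49, 87, 138, 175, 193]
  TgoIX (GTTAGG, off=3): starts [54, 60, 66, 74, 90, 103, 109, 117, 144, 151, 163, 177, 196, 208] → cuts [2, 57, 63, 69, 77, 93, 106, 112, 120, 147, 154, 166, 180, 199]

All cut coordinates (distinct, sorted): [2, 10, 16, 24, 31, 39, 49, 57, 63, 69, 77, 87, 93, 106, 112, 120, 138, 147, 154, 166, 175, 180, 193, 199]

Fragments:
  2→10: 8 bp
  10→16: 6 bp
  16→24: 8 bp
  24→31: 7 bp
  31→39: 8 bp
  39→49: 10 bp
  49→57: 8 bp
  57→63: 6 bp
  63→69: 6 bp
  69→77: 8 bp
  77→87: 10 bp
  87→93: 6 bp
  93→106: 13 bp
  106→112: 6 bp
  112→120: 8 bp
  120→138: 18 bp
  138→147: 9 bp
  147→154: 7 bp
  154→166: 12 bp
  166→175: 9 bp
  175→180: 5 bp
  180→193: 13 bp
  193→199: 6 bp
  199→2 (wrap): 209-199+2 = 12 bp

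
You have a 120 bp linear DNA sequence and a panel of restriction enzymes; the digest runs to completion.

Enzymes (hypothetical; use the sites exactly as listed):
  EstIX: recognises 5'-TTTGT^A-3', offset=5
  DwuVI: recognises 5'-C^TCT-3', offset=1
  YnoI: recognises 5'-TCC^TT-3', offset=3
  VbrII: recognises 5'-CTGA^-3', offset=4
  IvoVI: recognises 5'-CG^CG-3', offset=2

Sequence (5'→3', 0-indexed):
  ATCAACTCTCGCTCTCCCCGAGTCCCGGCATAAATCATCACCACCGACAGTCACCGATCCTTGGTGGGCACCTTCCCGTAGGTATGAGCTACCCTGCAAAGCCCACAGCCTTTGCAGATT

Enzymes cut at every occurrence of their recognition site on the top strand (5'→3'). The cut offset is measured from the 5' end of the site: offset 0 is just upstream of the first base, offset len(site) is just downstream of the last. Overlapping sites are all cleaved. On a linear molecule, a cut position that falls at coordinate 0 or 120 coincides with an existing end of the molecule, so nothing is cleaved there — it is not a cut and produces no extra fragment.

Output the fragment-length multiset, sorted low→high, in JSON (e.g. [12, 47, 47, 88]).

[6,6,48,60]

Per-enzyme occurrences:
  EstIX (TTTGTA, off=5): no sites
  DwuVI CTCT/1: at [5, 11] ⇒ [6, 12]
  YnoI TCCTT/3: at [57] ⇒ [60]
  VbrII (CTGA, off=4): no sites
  IvoVI (CGCG, off=2): no sites

Pooled cuts: [6, 12, 60]

Fragments:
  [0,6): 6 bp
  [6,12): 6 bp
  [12,60): 48 bp
  [60,120): 60 bp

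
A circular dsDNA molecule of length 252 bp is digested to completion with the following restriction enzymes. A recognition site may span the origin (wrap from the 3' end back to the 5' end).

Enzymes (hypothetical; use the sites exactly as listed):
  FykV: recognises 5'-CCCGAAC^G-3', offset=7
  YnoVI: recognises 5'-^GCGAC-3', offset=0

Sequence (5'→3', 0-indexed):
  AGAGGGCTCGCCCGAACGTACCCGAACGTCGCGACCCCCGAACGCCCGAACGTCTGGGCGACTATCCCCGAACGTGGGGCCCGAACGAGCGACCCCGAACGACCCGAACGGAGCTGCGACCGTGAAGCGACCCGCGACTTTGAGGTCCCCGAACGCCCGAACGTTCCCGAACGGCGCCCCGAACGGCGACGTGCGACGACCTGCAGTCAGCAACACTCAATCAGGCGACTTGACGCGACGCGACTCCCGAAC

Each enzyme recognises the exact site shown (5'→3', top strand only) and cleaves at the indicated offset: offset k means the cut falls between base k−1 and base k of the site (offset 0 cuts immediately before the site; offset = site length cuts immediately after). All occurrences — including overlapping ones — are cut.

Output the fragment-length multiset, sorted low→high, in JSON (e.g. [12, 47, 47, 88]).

Site scan:
  FykV CCCGAACG/7: at [10, 20, 36, 44, 66, 79, 93, 102, 147, 155, 165, 177] ⇒ [17, 27, 43, 51, 73, 86, 100, 109, 154, 162, 172, 184]
  YnoVI GCGAC/0: at [30, 57, 88, 115, 126, 133, 185, 192, 224, 234, 239] ⇒ [30, 57, 88, 115, 126, 133, 185, 192, 224, 234, 239]

All cut coordinates (distinct, sorted): [17, 27, 30, 43, 51, 57, 73, 86, 88, 100, 109, 115, 126, 133, 154, 162, 172, 184, 185, 192, 224, 234, 239]

Fragment lengths:
  17→27: 10 bp
  27→30: 3 bp
  30→43: 13 bp
  43→51: 8 bp
  51→57: 6 bp
  57→73: 16 bp
  73→86: 13 bp
  86→88: 2 bp
  88→100: 12 bp
  100→109: 9 bp
  109→115: 6 bp
  115→126: 11 bp
  126→133: 7 bp
  133→154: 21 bp
  154→162: 8 bp
  162→172: 10 bp
  172→184: 12 bp
  184→185: 1 bp
  185→192: 7 bp
  192→224: 32 bp
  224→234: 10 bp
  234→239: 5 bp
  239→17 (wrap): 252-239+17 = 30 bp

[1,2,3,5,6,6,7,7,8,8,9,10,10,10,11,12,12,13,13,16,21,30,32]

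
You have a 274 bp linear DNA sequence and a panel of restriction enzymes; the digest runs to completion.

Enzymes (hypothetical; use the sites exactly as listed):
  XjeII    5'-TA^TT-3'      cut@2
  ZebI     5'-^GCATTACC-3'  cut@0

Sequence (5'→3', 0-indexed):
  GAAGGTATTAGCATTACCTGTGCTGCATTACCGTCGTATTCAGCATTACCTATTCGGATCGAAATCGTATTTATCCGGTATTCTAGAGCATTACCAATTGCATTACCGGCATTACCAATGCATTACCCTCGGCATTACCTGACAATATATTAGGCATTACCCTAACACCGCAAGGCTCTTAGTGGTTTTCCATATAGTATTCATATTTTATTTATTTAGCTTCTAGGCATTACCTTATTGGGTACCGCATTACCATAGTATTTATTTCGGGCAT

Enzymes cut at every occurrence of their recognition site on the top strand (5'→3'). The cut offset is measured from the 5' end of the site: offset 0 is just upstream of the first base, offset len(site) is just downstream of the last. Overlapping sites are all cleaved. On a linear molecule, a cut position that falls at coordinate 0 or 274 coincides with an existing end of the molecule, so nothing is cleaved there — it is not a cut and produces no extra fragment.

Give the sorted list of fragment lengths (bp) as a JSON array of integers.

[3,4,4,4,4,5,6,7,7,9,9,10,10,11,11,11,12,12,12,14,14,14,17,18,46]

Per-enzyme occurrences:
  XjeII (TATT, off=2): starts [5, 36, 50, 67, 78, 147, 197, 203, 208, 212, 235, 258, 262] → cuts [7, 38, 52, 69, 80, 149, 199, 205, 210, 214, 237, 260, 264]
  ZebI (GCATTACC, off=0): starts [10, 24, 42, 87, 99, 108, 119, 131, 153, 226, 246] → cuts [10, 24, 42, 87, 99, 108, 119, 131, 153, 226, 246]

Pooled cuts: [7, 10, 24, 38, 42, 52, 69, 80, 87, 99, 108, 119, 131, 149, 153, 199, 205, 210, 214, 226, 237, 246, 260, 264]

Fragment lengths:
  [0,7): 7 bp
  [7,10): 3 bp
  [10,24): 14 bp
  [24,38): 14 bp
  [38,42): 4 bp
  [42,52): 10 bp
  [52,69): 17 bp
  [69,80): 11 bp
  [80,87): 7 bp
  [87,99): 12 bp
  [99,108): 9 bp
  [108,119): 11 bp
  [119,131): 12 bp
  [131,149): 18 bp
  [149,153): 4 bp
  [153,199): 46 bp
  [199,205): 6 bp
  [205,210): 5 bp
  [210,214): 4 bp
  [214,226): 12 bp
  [226,237): 11 bp
  [237,246): 9 bp
  [246,260): 14 bp
  [260,264): 4 bp
  [264,274): 10 bp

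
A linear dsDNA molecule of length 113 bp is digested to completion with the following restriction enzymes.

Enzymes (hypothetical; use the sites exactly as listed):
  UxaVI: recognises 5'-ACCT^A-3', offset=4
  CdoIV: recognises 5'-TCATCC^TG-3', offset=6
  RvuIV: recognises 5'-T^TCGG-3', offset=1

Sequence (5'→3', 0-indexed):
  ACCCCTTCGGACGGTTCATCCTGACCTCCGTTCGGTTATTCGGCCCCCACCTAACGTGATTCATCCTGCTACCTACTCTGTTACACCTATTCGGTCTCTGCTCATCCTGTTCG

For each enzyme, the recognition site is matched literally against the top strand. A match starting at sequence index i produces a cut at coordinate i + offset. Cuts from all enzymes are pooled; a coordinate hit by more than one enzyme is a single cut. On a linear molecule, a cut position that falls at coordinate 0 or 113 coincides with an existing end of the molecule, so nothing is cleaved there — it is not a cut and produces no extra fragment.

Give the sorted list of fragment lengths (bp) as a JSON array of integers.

Site scan:
  UxaVI ACCTA/4: at [48, 70, 84] ⇒ [52, 74, 88]
  CdoIV TCATCCTG/6: at [15, 60, 101] ⇒ [21, 66, 107]
  RvuIV TTCGG/1: at [5, 30, 38, 89] ⇒ [6, 31, 39, 90]

Pooled cuts: [6, 21, 31, 39, 52, 66, 74, 88, 90, 107]

Fragment lengths:
  [0,6): 6 bp
  [6,21): 15 bp
  [21,31): 10 bp
  [31,39): 8 bp
  [39,52): 13 bp
  [52,66): 14 bp
  [66,74): 8 bp
  [74,88): 14 bp
  [88,90): 2 bp
  [90,107): 17 bp
  [107,113): 6 bp

[2,6,6,8,8,10,13,14,14,15,17]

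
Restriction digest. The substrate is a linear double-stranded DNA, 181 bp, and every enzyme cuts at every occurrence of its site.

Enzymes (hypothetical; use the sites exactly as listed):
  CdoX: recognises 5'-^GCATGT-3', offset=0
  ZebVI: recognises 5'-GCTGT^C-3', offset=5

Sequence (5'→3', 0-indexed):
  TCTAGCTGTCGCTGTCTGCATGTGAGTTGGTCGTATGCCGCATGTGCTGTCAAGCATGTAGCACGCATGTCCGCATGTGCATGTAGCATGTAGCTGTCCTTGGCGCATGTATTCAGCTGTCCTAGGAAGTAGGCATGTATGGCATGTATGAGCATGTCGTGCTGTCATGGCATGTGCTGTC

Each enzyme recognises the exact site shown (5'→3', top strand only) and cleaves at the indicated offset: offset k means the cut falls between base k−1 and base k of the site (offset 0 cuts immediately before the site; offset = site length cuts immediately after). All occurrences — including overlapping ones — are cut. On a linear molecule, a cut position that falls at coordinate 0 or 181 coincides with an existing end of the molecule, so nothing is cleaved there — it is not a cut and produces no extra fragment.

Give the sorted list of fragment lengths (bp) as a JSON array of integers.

Per-enzyme occurrences:
  CdoX GCATGT/0: at [17, 39, 53, 64, 72, 78, 85, 104, 132, 141, 151, 169] ⇒ [17, 39, 53, 64, 72, 78, 85, 104, 132, 141, 151, 169]
  ZebVI GCTGTC/5: at [4, 10, 45, 92, 115, 160, 175] ⇒ [9, 15, 50, 97, 120, 165, 180]

Pooled cuts: [9, 15, 17, 39, 50, 53, 64, 72, 78, 85, 97, 104, 120, 132, 141, 151, 165, 169, 180]

Fragments:
  [0,9): 9 bp
  [9,15): 6 bp
  [15,17): 2 bp
  [17,39): 22 bp
  [39,50): 11 bp
  [50,53): 3 bp
  [53,64): 11 bp
  [64,72): 8 bp
  [72,78): 6 bp
  [78,85): 7 bp
  [85,97): 12 bp
  [97,104): 7 bp
  [104,120): 16 bp
  [120,132): 12 bp
  [132,141): 9 bp
  [141,151): 10 bp
  [151,165): 14 bp
  [165,169): 4 bp
  [169,180): 11 bp
  [180,181): 1 bp

[1,2,3,4,6,6,7,7,8,9,9,10,11,11,11,12,12,14,16,22]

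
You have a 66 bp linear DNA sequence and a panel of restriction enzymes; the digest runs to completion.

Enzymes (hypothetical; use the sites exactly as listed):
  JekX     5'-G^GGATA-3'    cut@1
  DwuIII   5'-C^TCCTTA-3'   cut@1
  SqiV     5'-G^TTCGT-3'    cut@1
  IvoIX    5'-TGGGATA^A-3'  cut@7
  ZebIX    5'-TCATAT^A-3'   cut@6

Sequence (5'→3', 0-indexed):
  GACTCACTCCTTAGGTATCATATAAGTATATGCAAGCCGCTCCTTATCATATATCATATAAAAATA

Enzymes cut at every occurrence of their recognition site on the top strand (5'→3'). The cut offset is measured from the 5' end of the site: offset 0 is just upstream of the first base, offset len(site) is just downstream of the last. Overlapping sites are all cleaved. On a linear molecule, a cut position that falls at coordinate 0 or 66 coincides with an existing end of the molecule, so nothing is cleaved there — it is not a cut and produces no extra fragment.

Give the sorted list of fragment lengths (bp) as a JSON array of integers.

Scan for sites:
  JekX (GGGATA, off=1): no sites
  DwuIII (CTCCTTA, off=1): starts [6, 39] → cuts [7, 40]
  SqiV (GTTCGT, off=1): no sites
  IvoIX (TGGGATAA, off=7): no sites
  ZebIX (TCATATA, off=6): starts [17, 46, 53] → cuts [23, 52, 59]

All cut coordinates (distinct, sorted): [7, 23, 40, 52, 59]

Fragment lengths:
  [0,7): 7 bp
  [7,23): 16 bp
  [23,40): 17 bp
  [40,52): 12 bp
  [52,59): 7 bp
  [59,66): 7 bp

[7,7,7,12,16,17]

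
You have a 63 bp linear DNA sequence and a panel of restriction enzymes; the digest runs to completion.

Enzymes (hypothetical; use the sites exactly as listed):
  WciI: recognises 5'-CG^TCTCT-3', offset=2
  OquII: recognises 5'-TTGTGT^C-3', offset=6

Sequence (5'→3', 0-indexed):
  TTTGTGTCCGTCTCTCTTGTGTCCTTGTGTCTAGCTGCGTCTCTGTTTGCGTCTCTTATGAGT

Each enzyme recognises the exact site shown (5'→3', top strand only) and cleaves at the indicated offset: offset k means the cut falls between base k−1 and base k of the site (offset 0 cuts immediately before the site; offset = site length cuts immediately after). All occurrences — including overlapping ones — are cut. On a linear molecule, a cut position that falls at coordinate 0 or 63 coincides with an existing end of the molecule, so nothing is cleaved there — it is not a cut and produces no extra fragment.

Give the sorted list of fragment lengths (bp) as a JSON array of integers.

[3,7,8,9,12,12,12]

Scan for sites:
  WciI (CGTCTCT, off=2): starts [8, 37, 49] → cuts [10, 39, 51]
  OquII (TTGTGTC, off=6): starts [1, 16, 24] → cuts [7, 22, 30]

All cut coordinates (distinct, sorted): [7, 10, 22, 30, 39, 51]

Fragment lengths:
  [0,7): 7 bp
  [7,10): 3 bp
  [10,22): 12 bp
  [22,30): 8 bp
  [30,39): 9 bp
  [39,51): 12 bp
  [51,63): 12 bp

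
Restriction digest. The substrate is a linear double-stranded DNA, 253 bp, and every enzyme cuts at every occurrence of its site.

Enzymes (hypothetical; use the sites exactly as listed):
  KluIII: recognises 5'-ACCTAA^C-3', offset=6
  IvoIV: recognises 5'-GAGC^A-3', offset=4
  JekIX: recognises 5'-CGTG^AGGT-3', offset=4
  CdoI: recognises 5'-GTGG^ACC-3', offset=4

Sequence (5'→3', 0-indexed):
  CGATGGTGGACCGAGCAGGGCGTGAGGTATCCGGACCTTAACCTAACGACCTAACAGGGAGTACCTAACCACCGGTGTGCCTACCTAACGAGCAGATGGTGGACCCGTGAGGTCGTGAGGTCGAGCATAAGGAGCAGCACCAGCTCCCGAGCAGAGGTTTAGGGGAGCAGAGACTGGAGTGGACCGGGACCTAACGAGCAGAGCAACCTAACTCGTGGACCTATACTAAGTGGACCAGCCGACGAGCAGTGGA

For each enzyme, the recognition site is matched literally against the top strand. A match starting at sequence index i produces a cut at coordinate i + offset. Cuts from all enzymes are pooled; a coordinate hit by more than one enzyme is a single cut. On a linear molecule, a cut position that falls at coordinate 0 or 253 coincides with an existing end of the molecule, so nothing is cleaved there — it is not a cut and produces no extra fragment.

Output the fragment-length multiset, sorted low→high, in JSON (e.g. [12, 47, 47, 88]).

[5,5,5,6,7,7,7,7,8,8,8,9,9,9,9,12,14,14,14,15,16,17,20,22]

Site scan:
  KluIII ACCTAAC/6: at [40, 48, 62, 82, 188, 205] ⇒ [46, 54, 68, 88, 194, 211]
  IvoIV GAGCA/4: at [12, 89, 122, 131, 148, 164, 195, 200, 243] ⇒ [16, 93, 126, 135, 152, 168, 199, 204, 247]
  JekIX CGTGAGGT/4: at [20, 105, 113] ⇒ [24, 109, 117]
  CdoI GTGGACC/4: at [5, 98, 178, 214, 229] ⇒ [9, 102, 182, 218, 233]

All cut coordinates (distinct, sorted): [9, 16, 24, 46, 54, 68, 88, 93, 102, 109, 117, 126, 135, 152, 168, 182, 194, 199, 204, 211, 218, 233, 247]

Fragment lengths:
  [0,9): 9 bp
  [9,16): 7 bp
  [16,24): 8 bp
  [24,46): 22 bp
  [46,54): 8 bp
  [54,68): 14 bp
  [68,88): 20 bp
  [88,93): 5 bp
  [93,102): 9 bp
  [102,109): 7 bp
  [109,117): 8 bp
  [117,126): 9 bp
  [126,135): 9 bp
  [135,152): 17 bp
  [152,168): 16 bp
  [168,182): 14 bp
  [182,194): 12 bp
  [194,199): 5 bp
  [199,204): 5 bp
  [204,211): 7 bp
  [211,218): 7 bp
  [218,233): 15 bp
  [233,247): 14 bp
  [247,253): 6 bp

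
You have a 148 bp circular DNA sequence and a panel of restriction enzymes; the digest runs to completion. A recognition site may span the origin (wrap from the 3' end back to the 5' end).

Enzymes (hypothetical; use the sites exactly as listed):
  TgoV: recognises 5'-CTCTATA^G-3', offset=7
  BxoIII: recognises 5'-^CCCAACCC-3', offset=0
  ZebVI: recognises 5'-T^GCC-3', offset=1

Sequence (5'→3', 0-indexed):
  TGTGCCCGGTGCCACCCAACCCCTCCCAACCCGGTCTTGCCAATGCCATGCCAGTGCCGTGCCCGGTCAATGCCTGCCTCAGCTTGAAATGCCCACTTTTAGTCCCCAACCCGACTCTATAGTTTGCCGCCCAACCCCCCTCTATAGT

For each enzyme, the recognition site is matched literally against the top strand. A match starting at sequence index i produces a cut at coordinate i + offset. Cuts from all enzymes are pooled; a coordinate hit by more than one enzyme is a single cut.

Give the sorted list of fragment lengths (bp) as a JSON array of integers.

[4,4,4,4,5,5,5,6,6,7,10,11,14,14,15,17,17]

Scan for sites:
  TgoV (CTCTATAG, off=7): starts [114, 139] → cuts [121, 146]
  BxoIII (CCCAACCC, off=0): starts [14, 24, 104, 129] → cuts [14, 24, 104, 129]
  ZebVI (TGCC, off=1): starts [2, 9, 37, 43, 48, 54, 59, 70, 74, 89, 124] → cuts [3, 10, 38, 44, 49, 55, 60, 71, 75, 90, 125]

Pooled cuts: [3, 10, 14, 24, 38, 44, 49, 55, 60, 71, 75, 90, 104, 121, 125, 129, 146]

Fragments:
  3→10: 7 bp
  10→14: 4 bp
  14→24: 10 bp
  24→38: 14 bp
  38→44: 6 bp
  44→49: 5 bp
  49→55: 6 bp
  55→60: 5 bp
  60→71: 11 bp
  71→75: 4 bp
  75→90: 15 bp
  90→104: 14 bp
  104→121: 17 bp
  121→125: 4 bp
  125→129: 4 bp
  129→146: 17 bp
  146→3 (wrap): 148-146+3 = 5 bp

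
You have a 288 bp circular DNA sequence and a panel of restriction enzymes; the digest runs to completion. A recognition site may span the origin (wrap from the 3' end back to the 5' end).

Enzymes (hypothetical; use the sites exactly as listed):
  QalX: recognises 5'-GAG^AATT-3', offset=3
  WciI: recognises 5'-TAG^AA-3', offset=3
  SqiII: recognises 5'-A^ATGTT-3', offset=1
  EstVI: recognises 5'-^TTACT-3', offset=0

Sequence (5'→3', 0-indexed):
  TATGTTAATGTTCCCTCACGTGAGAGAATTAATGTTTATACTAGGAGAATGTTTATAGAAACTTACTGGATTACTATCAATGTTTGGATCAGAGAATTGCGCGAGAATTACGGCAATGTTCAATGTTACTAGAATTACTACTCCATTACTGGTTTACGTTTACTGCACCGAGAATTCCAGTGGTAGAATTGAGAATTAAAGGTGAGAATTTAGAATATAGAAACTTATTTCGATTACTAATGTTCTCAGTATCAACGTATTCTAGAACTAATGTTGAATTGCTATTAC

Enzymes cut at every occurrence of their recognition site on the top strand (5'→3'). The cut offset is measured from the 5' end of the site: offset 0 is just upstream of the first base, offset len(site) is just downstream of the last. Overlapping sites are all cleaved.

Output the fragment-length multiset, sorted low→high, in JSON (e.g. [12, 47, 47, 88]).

Scan for sites:
  QalX (GAGAATT, off=3): starts [23, 91, 102, 169, 190, 203] → cuts [26, 94, 105, 172, 193, 206]
  WciI (TAGAA, off=3): starts [55, 129, 183, 210, 217, 262] → cuts [58, 132, 186, 213, 220, 265]
  SqiII (AATGTT, off=1): starts [6, 30, 47, 78, 114, 121, 238, 269] → cuts [7, 31, 48, 79, 115, 122, 239, 270]
  EstVI (TTACT, off=0): starts [62, 70, 125, 134, 145, 159, 233, 284] → cuts [62, 70, 125, 134, 145, 159, 233, 284]

All cut coordinates (distinct, sorted): [7, 26, 31, 48, 58, 62, 70, 79, 94, 105, 115, 122, 125, 132, 134, 145, 159, 172, 186, 193, 206, 213, 220, 233, 239, 265, 270, 284]

Fragments:
  7→26: 19 bp
  26→31: 5 bp
  31→48: 17 bp
  48→58: 10 bp
  58→62: 4 bp
  62→70: 8 bp
  70→79: 9 bp
  79→94: 15 bp
  94→105: 11 bp
  105→115: 10 bp
  115→122: 7 bp
  122→125: 3 bp
  125→132: 7 bp
  132→134: 2 bp
  134→145: 11 bp
  145→159: 14 bp
  159→172: 13 bp
  172→186: 14 bp
  186→193: 7 bp
  193→206: 13 bp
  206→213: 7 bp
  213→220: 7 bp
  220→233: 13 bp
  233→239: 6 bp
  239→265: 26 bp
  265→270: 5 bp
  270→284: 14 bp
  284→7 (wrap): 288-284+7 = 11 bp

[2,3,4,5,5,6,7,7,7,7,7,8,9,10,10,11,11,11,13,13,13,14,14,14,15,17,19,26]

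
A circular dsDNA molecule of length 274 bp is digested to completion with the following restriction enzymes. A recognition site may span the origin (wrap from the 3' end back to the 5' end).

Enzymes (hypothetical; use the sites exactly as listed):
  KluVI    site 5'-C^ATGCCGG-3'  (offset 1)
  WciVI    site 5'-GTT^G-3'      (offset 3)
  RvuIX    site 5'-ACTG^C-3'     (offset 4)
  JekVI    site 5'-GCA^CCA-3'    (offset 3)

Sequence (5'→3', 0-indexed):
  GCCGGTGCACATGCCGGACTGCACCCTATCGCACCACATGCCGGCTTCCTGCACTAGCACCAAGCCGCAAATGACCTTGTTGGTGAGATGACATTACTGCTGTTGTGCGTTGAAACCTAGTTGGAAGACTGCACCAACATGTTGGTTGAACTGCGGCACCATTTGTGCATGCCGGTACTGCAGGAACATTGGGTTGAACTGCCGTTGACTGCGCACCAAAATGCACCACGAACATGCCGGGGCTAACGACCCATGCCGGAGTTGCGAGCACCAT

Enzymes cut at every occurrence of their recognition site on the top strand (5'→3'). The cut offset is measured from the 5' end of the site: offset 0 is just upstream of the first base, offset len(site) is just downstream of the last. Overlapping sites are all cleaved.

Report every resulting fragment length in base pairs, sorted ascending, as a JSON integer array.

Site scan:
  KluVI CATGCCGG/1: at [9, 36, 167, 232, 251, 271] ⇒ [10, 37, 168, 233, 252, 272]
  WciVI GTTG/3: at [78, 101, 108, 119, 140, 144, 192, 203, 260] ⇒ [81, 104, 111, 122, 143, 147, 195, 206, 263]
  RvuIX ACTGC/4: at [17, 95, 127, 149, 176, 197, 207] ⇒ [21, 99, 131, 153, 180, 201, 211]
  JekVI GCACCA/3: at [30, 56, 130, 155, 212, 222, 267] ⇒ [33, 59, 133, 158, 215, 225, 270]

Pooled cuts: [10, 21, 33, 37, 59, 81, 99, 104, 111, 122, 131, 133, 143, 147, 153, 158, 168, 180, 195, 201, 206, 211, 215, 225, 233, 252, 263, 270, 272]

Fragments:
  10→21: 11 bp
  21→33: 12 bp
  33→37: 4 bp
  37→59: 22 bp
  59→81: 22 bp
  81→99: 18 bp
  99→104: 5 bp
  104→111: 7 bp
  111→122: 11 bp
  122→131: 9 bp
  131→133: 2 bp
  133→143: 10 bp
  143→147: 4 bp
  147→153: 6 bp
  153→158: 5 bp
  158→168: 10 bp
  168→180: 12 bp
  180→195: 15 bp
  195→201: 6 bp
  201→206: 5 bp
  206→211: 5 bp
  211→215: 4 bp
  215→225: 10 bp
  225→233: 8 bp
  233→252: 19 bp
  252→263: 11 bp
  263→270: 7 bp
  270→272: 2 bp
  272→10 (wrap): 274-272+10 = 12 bp

[2,2,4,4,4,5,5,5,5,6,6,7,7,8,9,10,10,10,11,11,11,12,12,12,15,18,19,22,22]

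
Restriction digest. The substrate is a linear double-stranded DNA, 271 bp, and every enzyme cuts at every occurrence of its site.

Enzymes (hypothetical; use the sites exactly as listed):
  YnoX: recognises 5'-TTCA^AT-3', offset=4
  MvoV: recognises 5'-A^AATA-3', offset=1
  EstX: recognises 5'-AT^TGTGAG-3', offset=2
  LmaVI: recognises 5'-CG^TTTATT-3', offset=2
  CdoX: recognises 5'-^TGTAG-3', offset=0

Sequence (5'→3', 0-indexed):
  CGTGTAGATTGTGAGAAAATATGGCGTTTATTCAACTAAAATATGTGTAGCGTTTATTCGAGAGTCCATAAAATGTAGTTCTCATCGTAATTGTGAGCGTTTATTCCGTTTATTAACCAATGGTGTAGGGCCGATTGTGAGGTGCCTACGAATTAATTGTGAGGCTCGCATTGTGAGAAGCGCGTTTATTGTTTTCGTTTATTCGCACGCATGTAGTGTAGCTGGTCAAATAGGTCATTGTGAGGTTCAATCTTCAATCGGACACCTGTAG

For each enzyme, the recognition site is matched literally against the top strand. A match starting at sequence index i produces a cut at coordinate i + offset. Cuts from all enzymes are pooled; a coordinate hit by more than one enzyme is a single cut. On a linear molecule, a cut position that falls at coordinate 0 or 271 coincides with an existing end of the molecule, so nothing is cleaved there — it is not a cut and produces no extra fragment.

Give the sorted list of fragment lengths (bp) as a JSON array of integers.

Site scan:
  YnoX (TTCAAT, off=4): starts [245, 252] → cuts [249, 256]
  MvoV (AAATA, off=1): starts [16, 38, 227] → cuts [17, 39, 228]
  EstX (ATTGTGAG, off=2): starts [7, 89, 133, 155, 169, 236] → cuts [9, 91, 135, 157, 171, 238]
  LmaVI (CGTTTATT, off=2): starts [24, 50, 97, 106, 182, 195] → cuts [26, 52, 99, 108, 184, 197]
  CdoX (TGTAG, off=0): starts [2, 45, 73, 123, 211, 216, 266] → cuts [2, 45, 73, 123, 211, 216, 266]

All cut coordinates (distinct, sorted): [2, 9, 17, 26, 39, 45, 52, 73, 91, 99, 108, 123, 135, 157, 171, 184, 197, 211, 216, 228, 238, 249, 256, 266]

Fragment lengths:
  [0,2): 2 bp
  [2,9): 7 bp
  [9,17): 8 bp
  [17,26): 9 bp
  [26,39): 13 bp
  [39,45): 6 bp
  [45,52): 7 bp
  [52,73): 21 bp
  [73,91): 18 bp
  [91,99): 8 bp
  [99,108): 9 bp
  [108,123): 15 bp
  [123,135): 12 bp
  [135,157): 22 bp
  [157,171): 14 bp
  [171,184): 13 bp
  [184,197): 13 bp
  [197,211): 14 bp
  [211,216): 5 bp
  [216,228): 12 bp
  [228,238): 10 bp
  [238,249): 11 bp
  [249,256): 7 bp
  [256,266): 10 bp
  [266,271): 5 bp

[2,5,5,6,7,7,7,8,8,9,9,10,10,11,12,12,13,13,13,14,14,15,18,21,22]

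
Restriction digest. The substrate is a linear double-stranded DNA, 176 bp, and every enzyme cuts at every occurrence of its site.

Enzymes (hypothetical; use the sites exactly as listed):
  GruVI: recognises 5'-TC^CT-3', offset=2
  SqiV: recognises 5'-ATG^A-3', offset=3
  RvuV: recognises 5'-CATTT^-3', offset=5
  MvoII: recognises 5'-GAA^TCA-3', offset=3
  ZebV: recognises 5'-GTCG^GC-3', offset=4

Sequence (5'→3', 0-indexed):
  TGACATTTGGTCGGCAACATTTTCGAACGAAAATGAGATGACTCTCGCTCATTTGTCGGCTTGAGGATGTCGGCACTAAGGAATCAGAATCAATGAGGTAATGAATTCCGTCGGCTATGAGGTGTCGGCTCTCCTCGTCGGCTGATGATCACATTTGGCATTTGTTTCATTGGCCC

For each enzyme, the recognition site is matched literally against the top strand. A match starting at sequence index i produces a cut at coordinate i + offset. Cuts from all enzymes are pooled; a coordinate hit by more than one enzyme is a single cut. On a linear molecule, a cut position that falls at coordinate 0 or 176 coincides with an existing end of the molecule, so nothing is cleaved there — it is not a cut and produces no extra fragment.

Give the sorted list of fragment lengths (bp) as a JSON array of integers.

[4,5,5,6,6,6,6,7,7,7,8,8,8,9,9,10,11,13,13,14,14]

Site scan:
  GruVI TCCT/2: at [131] ⇒ [133]
  SqiV ATGA/3: at [32, 37, 92, 100, 116, 144] ⇒ [35, 40, 95, 103, 119, 147]
  RvuV CATTT/5: at [3, 17, 49, 151, 158] ⇒ [8, 22, 54, 156, 163]
  MvoII GAATCA/3: at [80, 86] ⇒ [83, 89]
  ZebV GTCGGC/4: at [9, 54, 68, 109, 123, 136] ⇒ [13, 58, 72, 113, 127, 140]

All cut coordinates (distinct, sorted): [8, 13, 22, 35, 40, 54, 58, 72, 83, 89, 95, 103, 113, 119, 127, 133, 140, 147, 156, 163]

Fragment lengths:
  [0,8): 8 bp
  [8,13): 5 bp
  [13,22): 9 bp
  [22,35): 13 bp
  [35,40): 5 bp
  [40,54): 14 bp
  [54,58): 4 bp
  [58,72): 14 bp
  [72,83): 11 bp
  [83,89): 6 bp
  [89,95): 6 bp
  [95,103): 8 bp
  [103,113): 10 bp
  [113,119): 6 bp
  [119,127): 8 bp
  [127,133): 6 bp
  [133,140): 7 bp
  [140,147): 7 bp
  [147,156): 9 bp
  [156,163): 7 bp
  [163,176): 13 bp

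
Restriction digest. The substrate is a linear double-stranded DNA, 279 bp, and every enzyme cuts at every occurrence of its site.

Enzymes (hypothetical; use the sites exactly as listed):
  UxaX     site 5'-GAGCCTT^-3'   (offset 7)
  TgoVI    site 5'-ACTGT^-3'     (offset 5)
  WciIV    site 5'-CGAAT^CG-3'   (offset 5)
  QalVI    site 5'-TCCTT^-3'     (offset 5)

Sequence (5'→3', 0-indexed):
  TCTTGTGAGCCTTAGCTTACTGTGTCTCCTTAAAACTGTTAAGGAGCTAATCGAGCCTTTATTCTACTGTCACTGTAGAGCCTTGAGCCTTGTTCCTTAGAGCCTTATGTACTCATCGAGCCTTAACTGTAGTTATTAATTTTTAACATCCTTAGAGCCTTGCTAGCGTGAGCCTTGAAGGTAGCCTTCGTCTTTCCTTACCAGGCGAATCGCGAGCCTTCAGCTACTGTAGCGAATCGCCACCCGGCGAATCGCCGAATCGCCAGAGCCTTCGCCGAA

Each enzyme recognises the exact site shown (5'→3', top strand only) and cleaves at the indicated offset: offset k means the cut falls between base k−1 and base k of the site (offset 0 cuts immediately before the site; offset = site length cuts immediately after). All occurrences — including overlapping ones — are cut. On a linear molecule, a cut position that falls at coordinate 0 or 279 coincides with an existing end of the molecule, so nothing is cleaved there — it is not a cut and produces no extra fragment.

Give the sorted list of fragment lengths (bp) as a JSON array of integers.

Scan for sites:
  UxaX GAGCCTT/7: at [6, 52, 77, 84, 99, 117, 154, 169, 213, 265] ⇒ [13, 59, 84, 91, 106, 124, 161, 176, 220, 272]
  TgoVI ACTGT/5: at [18, 34, 65, 71, 125, 225] ⇒ [23, 39, 70, 76, 130, 230]
  WciIV CGAATCG/5: at [205, 232, 247, 255] ⇒ [210, 237, 252, 260]
  QalVI TCCTT/5: at [26, 93, 148, 194] ⇒ [31, 98, 153, 199]

All cut coordinates (distinct, sorted): [13, 23, 31, 39, 59, 70, 76, 84, 91, 98, 106, 124, 130, 153, 161, 176, 199, 210, 220, 230, 237, 252, 260, 272]

Fragments:
  [0,13): 13 bp
  [13,23): 10 bp
  [23,31): 8 bp
  [31,39): 8 bp
  [39,59): 20 bp
  [59,70): 11 bp
  [70,76): 6 bp
  [76,84): 8 bp
  [84,91): 7 bp
  [91,98): 7 bp
  [98,106): 8 bp
  [106,124): 18 bp
  [124,130): 6 bp
  [130,153): 23 bp
  [153,161): 8 bp
  [161,176): 15 bp
  [176,199): 23 bp
  [199,210): 11 bp
  [210,220): 10 bp
  [220,230): 10 bp
  [230,237): 7 bp
  [237,252): 15 bp
  [252,260): 8 bp
  [260,272): 12 bp
  [272,279): 7 bp

[6,6,7,7,7,7,8,8,8,8,8,8,10,10,10,11,11,12,13,15,15,18,20,23,23]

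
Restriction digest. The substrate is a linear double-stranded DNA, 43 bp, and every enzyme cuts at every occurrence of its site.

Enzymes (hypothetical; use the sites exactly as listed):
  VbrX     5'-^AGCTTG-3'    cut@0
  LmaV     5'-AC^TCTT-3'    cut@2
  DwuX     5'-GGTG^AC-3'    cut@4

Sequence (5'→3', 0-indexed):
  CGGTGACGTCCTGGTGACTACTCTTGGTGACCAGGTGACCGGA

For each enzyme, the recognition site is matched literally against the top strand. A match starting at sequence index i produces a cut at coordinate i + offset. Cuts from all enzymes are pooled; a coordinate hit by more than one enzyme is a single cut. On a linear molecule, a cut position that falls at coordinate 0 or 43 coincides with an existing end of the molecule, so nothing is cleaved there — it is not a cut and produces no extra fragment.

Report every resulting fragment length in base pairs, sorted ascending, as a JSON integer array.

[5,5,6,8,8,11]

Site scan:
  VbrX (AGCTTG, off=0): no sites
  LmaV ACTCTT/2: at [19] ⇒ [21]
  DwuX GGTGAC/4: at [1, 12, 25, 33] ⇒ [5, 16, 29, 37]

Pooled cuts: [5, 16, 21, 29, 37]

Fragment lengths:
  [0,5): 5 bp
  [5,16): 11 bp
  [16,21): 5 bp
  [21,29): 8 bp
  [29,37): 8 bp
  [37,43): 6 bp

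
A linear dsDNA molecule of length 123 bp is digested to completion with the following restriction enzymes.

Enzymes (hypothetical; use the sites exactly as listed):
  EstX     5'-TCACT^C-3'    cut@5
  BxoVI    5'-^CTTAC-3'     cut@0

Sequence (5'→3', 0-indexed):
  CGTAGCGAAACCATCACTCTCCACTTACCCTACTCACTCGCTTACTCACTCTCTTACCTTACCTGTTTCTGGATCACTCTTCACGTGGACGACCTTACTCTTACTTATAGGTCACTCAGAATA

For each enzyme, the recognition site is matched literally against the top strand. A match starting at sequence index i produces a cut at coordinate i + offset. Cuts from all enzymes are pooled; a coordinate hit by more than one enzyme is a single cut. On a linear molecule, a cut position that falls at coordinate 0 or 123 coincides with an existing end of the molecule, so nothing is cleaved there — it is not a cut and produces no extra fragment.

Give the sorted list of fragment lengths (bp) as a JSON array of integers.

Scan for sites:
  EstX (TCACTC, off=5): starts [13, 33, 45, 73, 111] → cuts [18, 38, 50, 78, 116]
  BxoVI (CTTAC, off=0): starts [23, 40, 52, 57, 93, 99] → cuts [23, 40, 52, 57, 93, 99]

Pooled cuts: [18, 23, 38, 40, 50, 52, 57, 78, 93, 99, 116]

Fragment lengths:
  [0,18): 18 bp
  [18,23): 5 bp
  [23,38): 15 bp
  [38,40): 2 bp
  [40,50): 10 bp
  [50,52): 2 bp
  [52,57): 5 bp
  [57,78): 21 bp
  [78,93): 15 bp
  [93,99): 6 bp
  [99,116): 17 bp
  [116,123): 7 bp

[2,2,5,5,6,7,10,15,15,17,18,21]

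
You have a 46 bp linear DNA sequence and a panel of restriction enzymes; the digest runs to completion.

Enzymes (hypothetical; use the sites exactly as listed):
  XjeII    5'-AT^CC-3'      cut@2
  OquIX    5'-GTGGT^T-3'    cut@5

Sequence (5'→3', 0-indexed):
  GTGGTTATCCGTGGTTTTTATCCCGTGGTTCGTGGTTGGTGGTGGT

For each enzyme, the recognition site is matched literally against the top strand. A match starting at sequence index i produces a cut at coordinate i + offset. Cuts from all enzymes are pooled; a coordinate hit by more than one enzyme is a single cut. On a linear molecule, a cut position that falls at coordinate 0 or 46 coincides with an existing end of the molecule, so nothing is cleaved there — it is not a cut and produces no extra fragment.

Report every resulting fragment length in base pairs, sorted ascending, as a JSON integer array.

[3,5,6,7,7,8,10]

Per-enzyme occurrences:
  XjeII (ATCC, off=2): starts [6, 19] → cuts [8, 21]
  OquIX (GTGGTT, off=5): starts [0, 10, 24, 31] → cuts [5, 15, 29, 36]

All cut coordinates (distinct, sorted): [5, 8, 15, 21, 29, 36]

Fragment lengths:
  [0,5): 5 bp
  [5,8): 3 bp
  [8,15): 7 bp
  [15,21): 6 bp
  [21,29): 8 bp
  [29,36): 7 bp
  [36,46): 10 bp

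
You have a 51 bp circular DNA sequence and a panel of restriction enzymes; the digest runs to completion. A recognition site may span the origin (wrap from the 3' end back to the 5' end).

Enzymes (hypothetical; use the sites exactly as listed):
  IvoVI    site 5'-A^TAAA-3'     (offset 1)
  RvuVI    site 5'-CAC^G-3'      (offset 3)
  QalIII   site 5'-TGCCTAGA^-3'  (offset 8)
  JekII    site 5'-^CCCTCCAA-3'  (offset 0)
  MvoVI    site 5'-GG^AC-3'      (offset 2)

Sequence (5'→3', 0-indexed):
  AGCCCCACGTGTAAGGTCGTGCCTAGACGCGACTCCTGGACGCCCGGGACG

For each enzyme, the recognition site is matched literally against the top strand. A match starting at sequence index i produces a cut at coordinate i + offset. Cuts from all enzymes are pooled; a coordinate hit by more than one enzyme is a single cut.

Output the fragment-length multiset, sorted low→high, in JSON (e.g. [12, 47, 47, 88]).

Scan for sites:
  IvoVI (ATAAA, off=1): no sites
  RvuVI CACG/3: at [5] ⇒ [8]
  QalIII TGCCTAGA/8: at [19] ⇒ [27]
  JekII (CCCTCCAA, off=0): no sites
  MvoVI GGAC/2: at [37, 46] ⇒ [39, 48]

All cut coordinates (distinct, sorted): [8, 27, 39, 48]

Fragment lengths:
  8→27: 19 bp
  27→39: 12 bp
  39→48: 9 bp
  48→8 (wrap): 51-48+8 = 11 bp

[9,11,12,19]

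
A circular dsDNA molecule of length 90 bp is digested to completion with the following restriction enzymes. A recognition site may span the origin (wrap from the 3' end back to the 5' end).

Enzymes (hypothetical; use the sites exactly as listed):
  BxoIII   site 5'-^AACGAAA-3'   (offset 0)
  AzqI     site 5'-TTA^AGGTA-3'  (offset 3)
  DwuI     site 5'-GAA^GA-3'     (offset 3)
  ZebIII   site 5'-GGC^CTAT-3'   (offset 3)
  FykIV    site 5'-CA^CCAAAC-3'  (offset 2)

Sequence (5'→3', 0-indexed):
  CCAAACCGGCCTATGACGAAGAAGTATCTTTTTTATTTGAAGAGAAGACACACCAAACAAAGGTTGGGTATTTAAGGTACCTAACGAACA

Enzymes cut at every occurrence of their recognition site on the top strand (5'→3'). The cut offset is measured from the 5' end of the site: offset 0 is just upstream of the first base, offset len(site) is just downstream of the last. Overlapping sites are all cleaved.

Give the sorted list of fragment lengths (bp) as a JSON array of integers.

Per-enzyme occurrences:
  BxoIII (AACGAAA, off=0): no sites
  AzqI TTAAGGTA/3: at [71] ⇒ [74]
  DwuI GAAGA/3: at [17, 38, 43] ⇒ [20, 41, 46]
  ZebIII GGCCTAT/3: at [7] ⇒ [10]
  FykIV CACCAAAC/2: at [50, 88] ⇒ [0, 52]

All cut coordinates (distinct, sorted): [0, 10, 20, 41, 46, 52, 74]

Fragments:
  0→10: 10 bp
  10→20: 10 bp
  20→41: 21 bp
  41→46: 5 bp
  46→52: 6 bp
  52→74: 22 bp
  74→0 (wrap): 90-74+0 = 16 bp

[5,6,10,10,16,21,22]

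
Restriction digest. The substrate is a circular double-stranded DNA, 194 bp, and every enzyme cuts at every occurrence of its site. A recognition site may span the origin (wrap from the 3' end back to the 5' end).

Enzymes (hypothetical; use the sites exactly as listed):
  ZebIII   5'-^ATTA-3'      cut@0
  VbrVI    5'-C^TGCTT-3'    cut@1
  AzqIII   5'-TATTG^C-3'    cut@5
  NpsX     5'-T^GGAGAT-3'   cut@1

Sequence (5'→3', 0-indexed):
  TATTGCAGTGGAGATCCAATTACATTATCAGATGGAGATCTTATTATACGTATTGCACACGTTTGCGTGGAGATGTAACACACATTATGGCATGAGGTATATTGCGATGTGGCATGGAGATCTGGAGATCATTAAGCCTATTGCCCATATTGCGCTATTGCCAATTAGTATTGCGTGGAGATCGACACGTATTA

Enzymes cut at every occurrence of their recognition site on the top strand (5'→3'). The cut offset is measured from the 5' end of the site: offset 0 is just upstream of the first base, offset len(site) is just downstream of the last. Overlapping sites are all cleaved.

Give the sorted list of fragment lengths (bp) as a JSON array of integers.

Scan for sites:
  ZebIII (ATTA, off=0): starts [18, 23, 42, 83, 130, 163, 190] → cuts [18, 23, 42, 83, 130, 163, 190]
  VbrVI (CTGCTT, off=1): no sites
  AzqIII (TATTGC, off=5): starts [0, 50, 99, 138, 147, 155, 168] → cuts [5, 55, 104, 143, 152, 160, 173]
  NpsX (TGGAGAT, off=1): starts [8, 32, 67, 114, 122, 175] → cuts [9, 33, 68, 115, 123, 176]

Pooled cuts: [5, 9, 18, 23, 33, 42, 55, 68, 83, 104, 115, 123, 130, 143, 152, 160, 163, 173, 176, 190]

Fragment lengths:
  5→9: 4 bp
  9→18: 9 bp
  18→23: 5 bp
  23→33: 10 bp
  33→42: 9 bp
  42→55: 13 bp
  55→68: 13 bp
  68→83: 15 bp
  83→104: 21 bp
  104→115: 11 bp
  115→123: 8 bp
  123→130: 7 bp
  130→143: 13 bp
  143→152: 9 bp
  152→160: 8 bp
  160→163: 3 bp
  163→173: 10 bp
  173→176: 3 bp
  176→190: 14 bp
  190→5 (wrap): 194-190+5 = 9 bp

[3,3,4,5,7,8,8,9,9,9,9,10,10,11,13,13,13,14,15,21]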